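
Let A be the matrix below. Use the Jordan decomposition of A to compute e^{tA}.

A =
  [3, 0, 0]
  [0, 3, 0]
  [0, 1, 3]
e^{tA} =
  [exp(3*t), 0, 0]
  [0, exp(3*t), 0]
  [0, t*exp(3*t), exp(3*t)]

Strategy: write A = P · J · P⁻¹ where J is a Jordan canonical form, so e^{tA} = P · e^{tJ} · P⁻¹, and e^{tJ} can be computed block-by-block.

A has Jordan form
J =
  [3, 1, 0]
  [0, 3, 0]
  [0, 0, 3]
(up to reordering of blocks).

Per-block formulas:
  For a 2×2 Jordan block J_2(3): exp(t · J_2(3)) = e^(3t)·(I + t·N), where N is the 2×2 nilpotent shift.
  For a 1×1 block at λ = 3: exp(t · [3]) = [e^(3t)].

After assembling e^{tJ} and conjugating by P, we get:

e^{tA} =
  [exp(3*t), 0, 0]
  [0, exp(3*t), 0]
  [0, t*exp(3*t), exp(3*t)]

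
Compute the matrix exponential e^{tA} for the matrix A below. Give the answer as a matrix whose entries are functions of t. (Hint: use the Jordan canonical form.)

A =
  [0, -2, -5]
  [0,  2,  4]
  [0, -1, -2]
e^{tA} =
  [1, t^2/2 - 2*t, t^2 - 5*t]
  [0, 2*t + 1, 4*t]
  [0, -t, 1 - 2*t]

Strategy: write A = P · J · P⁻¹ where J is a Jordan canonical form, so e^{tA} = P · e^{tJ} · P⁻¹, and e^{tJ} can be computed block-by-block.

A has Jordan form
J =
  [0, 1, 0]
  [0, 0, 1]
  [0, 0, 0]
(up to reordering of blocks).

Per-block formulas:
  For a 3×3 Jordan block J_3(0): exp(t · J_3(0)) = e^(0t)·(I + t·N + (t^2/2)·N^2), where N is the 3×3 nilpotent shift.

After assembling e^{tJ} and conjugating by P, we get:

e^{tA} =
  [1, t^2/2 - 2*t, t^2 - 5*t]
  [0, 2*t + 1, 4*t]
  [0, -t, 1 - 2*t]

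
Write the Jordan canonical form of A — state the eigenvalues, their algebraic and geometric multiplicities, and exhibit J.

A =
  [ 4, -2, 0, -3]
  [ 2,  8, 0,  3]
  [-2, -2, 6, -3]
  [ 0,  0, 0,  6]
J_2(6) ⊕ J_1(6) ⊕ J_1(6)

The characteristic polynomial is
  det(x·I − A) = x^4 - 24*x^3 + 216*x^2 - 864*x + 1296 = (x - 6)^4

Eigenvalues and multiplicities (the geometric multiplicity of λ is n − rank(A − λI), which equals the number of Jordan blocks for λ):
  λ = 6: algebraic multiplicity = 4, geometric multiplicity = 3

Determining the block sizes for each eigenvalue:
  λ = 6: 3 blocks summing to 4 forces exactly one block of size 2 and the rest size 1 → block sizes [2, 1, 1]

Assembling the blocks gives a Jordan form
J =
  [6, 1, 0, 0]
  [0, 6, 0, 0]
  [0, 0, 6, 0]
  [0, 0, 0, 6]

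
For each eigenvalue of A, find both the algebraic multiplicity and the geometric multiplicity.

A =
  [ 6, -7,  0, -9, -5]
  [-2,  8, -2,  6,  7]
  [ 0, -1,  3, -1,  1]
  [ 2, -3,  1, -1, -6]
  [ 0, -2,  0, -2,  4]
λ = 4: alg = 5, geom = 2

Step 1 — factor the characteristic polynomial to read off the algebraic multiplicities:
  χ_A(x) = (x - 4)^5

Step 2 — compute geometric multiplicities via the rank-nullity identity g(λ) = n − rank(A − λI):
  rank(A − (4)·I) = 3, so dim ker(A − (4)·I) = n − 3 = 2

Summary:
  λ = 4: algebraic multiplicity = 5, geometric multiplicity = 2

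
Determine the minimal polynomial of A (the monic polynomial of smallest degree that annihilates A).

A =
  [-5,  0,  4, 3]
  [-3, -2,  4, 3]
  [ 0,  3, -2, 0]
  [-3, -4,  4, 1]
x^3 + 6*x^2 + 12*x + 8

The characteristic polynomial is χ_A(x) = (x + 2)^4, so the eigenvalues are known. The minimal polynomial is
  m_A(x) = Π_λ (x − λ)^{k_λ}
where k_λ is the size of the *largest* Jordan block for λ (equivalently, the smallest k with (A − λI)^k v = 0 for every generalised eigenvector v of λ).

  λ = -2: largest Jordan block has size 3, contributing (x + 2)^3

So m_A(x) = (x + 2)^3 = x^3 + 6*x^2 + 12*x + 8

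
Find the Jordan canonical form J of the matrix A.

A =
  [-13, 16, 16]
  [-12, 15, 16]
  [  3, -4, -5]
J_2(-1) ⊕ J_1(-1)

The characteristic polynomial is
  det(x·I − A) = x^3 + 3*x^2 + 3*x + 1 = (x + 1)^3

Eigenvalues and multiplicities (the geometric multiplicity of λ is n − rank(A − λI), which equals the number of Jordan blocks for λ):
  λ = -1: algebraic multiplicity = 3, geometric multiplicity = 2

Determining the block sizes for each eigenvalue:
  λ = -1: 2 blocks summing to 3 forces exactly one block of size 2 and the rest size 1 → block sizes [2, 1]

Assembling the blocks gives a Jordan form
J =
  [-1,  1,  0]
  [ 0, -1,  0]
  [ 0,  0, -1]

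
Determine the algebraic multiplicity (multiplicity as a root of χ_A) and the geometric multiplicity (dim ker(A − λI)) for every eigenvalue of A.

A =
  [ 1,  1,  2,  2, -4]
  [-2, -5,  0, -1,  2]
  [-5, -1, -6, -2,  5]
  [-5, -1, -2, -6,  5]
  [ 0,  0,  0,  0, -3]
λ = -4: alg = 4, geom = 2; λ = -3: alg = 1, geom = 1

Step 1 — factor the characteristic polynomial to read off the algebraic multiplicities:
  χ_A(x) = (x + 3)*(x + 4)^4

Step 2 — compute geometric multiplicities via the rank-nullity identity g(λ) = n − rank(A − λI):
  rank(A − (-4)·I) = 3, so dim ker(A − (-4)·I) = n − 3 = 2
  rank(A − (-3)·I) = 4, so dim ker(A − (-3)·I) = n − 4 = 1

Summary:
  λ = -4: algebraic multiplicity = 4, geometric multiplicity = 2
  λ = -3: algebraic multiplicity = 1, geometric multiplicity = 1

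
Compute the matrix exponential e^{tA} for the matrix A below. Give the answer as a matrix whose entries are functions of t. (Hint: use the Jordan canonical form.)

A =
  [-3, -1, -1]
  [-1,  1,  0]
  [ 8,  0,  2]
e^{tA} =
  [t^2 - 3*t + 1, t^2 - t, t^2/2 - t]
  [t^2 - t, t^2 + t + 1, t^2/2]
  [-4*t^2 + 8*t, -4*t^2, -2*t^2 + 2*t + 1]

Strategy: write A = P · J · P⁻¹ where J is a Jordan canonical form, so e^{tA} = P · e^{tJ} · P⁻¹, and e^{tJ} can be computed block-by-block.

A has Jordan form
J =
  [0, 1, 0]
  [0, 0, 1]
  [0, 0, 0]
(up to reordering of blocks).

Per-block formulas:
  For a 3×3 Jordan block J_3(0): exp(t · J_3(0)) = e^(0t)·(I + t·N + (t^2/2)·N^2), where N is the 3×3 nilpotent shift.

After assembling e^{tJ} and conjugating by P, we get:

e^{tA} =
  [t^2 - 3*t + 1, t^2 - t, t^2/2 - t]
  [t^2 - t, t^2 + t + 1, t^2/2]
  [-4*t^2 + 8*t, -4*t^2, -2*t^2 + 2*t + 1]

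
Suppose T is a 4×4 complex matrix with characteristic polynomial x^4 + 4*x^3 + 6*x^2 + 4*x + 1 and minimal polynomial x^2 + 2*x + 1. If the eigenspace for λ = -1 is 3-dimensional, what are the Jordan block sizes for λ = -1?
Block sizes for λ = -1: [2, 1, 1]

Step 1 — from the characteristic polynomial, algebraic multiplicity of λ = -1 is 4. From dim ker(T − (-1)·I) = 3, there are exactly 3 Jordan blocks for λ = -1.
Step 2 — from the minimal polynomial, the factor (x + 1)^2 tells us the largest block for λ = -1 has size 2.
Step 3 — with total size 4, 3 blocks, and largest block 2, the block sizes (in nonincreasing order) are [2, 1, 1].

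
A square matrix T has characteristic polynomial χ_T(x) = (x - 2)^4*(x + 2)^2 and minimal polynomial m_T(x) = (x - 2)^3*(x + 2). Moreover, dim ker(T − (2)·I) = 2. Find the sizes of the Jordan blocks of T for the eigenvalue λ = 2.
Block sizes for λ = 2: [3, 1]

Step 1 — from the characteristic polynomial, algebraic multiplicity of λ = 2 is 4. From dim ker(T − (2)·I) = 2, there are exactly 2 Jordan blocks for λ = 2.
Step 2 — from the minimal polynomial, the factor (x − 2)^3 tells us the largest block for λ = 2 has size 3.
Step 3 — with total size 4, 2 blocks, and largest block 3, the block sizes (in nonincreasing order) are [3, 1].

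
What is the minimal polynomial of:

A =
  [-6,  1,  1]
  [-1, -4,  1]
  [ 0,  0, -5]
x^2 + 10*x + 25

The characteristic polynomial is χ_A(x) = (x + 5)^3, so the eigenvalues are known. The minimal polynomial is
  m_A(x) = Π_λ (x − λ)^{k_λ}
where k_λ is the size of the *largest* Jordan block for λ (equivalently, the smallest k with (A − λI)^k v = 0 for every generalised eigenvector v of λ).

  λ = -5: largest Jordan block has size 2, contributing (x + 5)^2

So m_A(x) = (x + 5)^2 = x^2 + 10*x + 25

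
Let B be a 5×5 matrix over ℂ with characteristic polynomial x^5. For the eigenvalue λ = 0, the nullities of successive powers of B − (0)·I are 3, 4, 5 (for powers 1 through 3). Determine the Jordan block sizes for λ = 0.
Block sizes for λ = 0: [3, 1, 1]

From the dimensions of kernels of powers, the number of Jordan blocks of size at least j is d_j − d_{j−1} where d_j = dim ker(N^j) (with d_0 = 0). Computing the differences gives [3, 1, 1].
The number of blocks of size exactly k is (#blocks of size ≥ k) − (#blocks of size ≥ k + 1), so the partition is: 2 block(s) of size 1, 1 block(s) of size 3.
In nonincreasing order the block sizes are [3, 1, 1].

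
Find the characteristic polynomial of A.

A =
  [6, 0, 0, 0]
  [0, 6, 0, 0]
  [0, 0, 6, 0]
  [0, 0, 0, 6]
x^4 - 24*x^3 + 216*x^2 - 864*x + 1296

Expanding det(x·I − A) (e.g. by cofactor expansion or by noting that A is similar to its Jordan form J, which has the same characteristic polynomial as A) gives
  χ_A(x) = x^4 - 24*x^3 + 216*x^2 - 864*x + 1296
which factors as (x - 6)^4. The eigenvalues (with algebraic multiplicities) are λ = 6 with multiplicity 4.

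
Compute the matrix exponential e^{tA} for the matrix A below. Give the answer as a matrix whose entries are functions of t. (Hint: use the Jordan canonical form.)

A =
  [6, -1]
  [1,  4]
e^{tA} =
  [t*exp(5*t) + exp(5*t), -t*exp(5*t)]
  [t*exp(5*t), -t*exp(5*t) + exp(5*t)]

Strategy: write A = P · J · P⁻¹ where J is a Jordan canonical form, so e^{tA} = P · e^{tJ} · P⁻¹, and e^{tJ} can be computed block-by-block.

A has Jordan form
J =
  [5, 1]
  [0, 5]
(up to reordering of blocks).

Per-block formulas:
  For a 2×2 Jordan block J_2(5): exp(t · J_2(5)) = e^(5t)·(I + t·N), where N is the 2×2 nilpotent shift.

After assembling e^{tJ} and conjugating by P, we get:

e^{tA} =
  [t*exp(5*t) + exp(5*t), -t*exp(5*t)]
  [t*exp(5*t), -t*exp(5*t) + exp(5*t)]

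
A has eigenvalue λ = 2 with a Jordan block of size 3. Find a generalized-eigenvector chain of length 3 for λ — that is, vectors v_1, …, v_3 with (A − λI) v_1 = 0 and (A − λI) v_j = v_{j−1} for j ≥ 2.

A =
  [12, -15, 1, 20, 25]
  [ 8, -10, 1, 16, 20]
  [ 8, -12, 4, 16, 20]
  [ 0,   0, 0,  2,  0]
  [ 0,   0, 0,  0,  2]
A Jordan chain for λ = 2 of length 3:
v_1 = (-12, -8, 0, 0, 0)ᵀ
v_2 = (10, 8, 8, 0, 0)ᵀ
v_3 = (1, 0, 0, 0, 0)ᵀ

Let N = A − (2)·I. We want v_3 with N^3 v_3 = 0 but N^2 v_3 ≠ 0; then v_{j-1} := N · v_j for j = 3, …, 2.

Pick v_3 = (1, 0, 0, 0, 0)ᵀ.
Then v_2 = N · v_3 = (10, 8, 8, 0, 0)ᵀ.
Then v_1 = N · v_2 = (-12, -8, 0, 0, 0)ᵀ.

Sanity check: (A − (2)·I) v_1 = (0, 0, 0, 0, 0)ᵀ = 0. ✓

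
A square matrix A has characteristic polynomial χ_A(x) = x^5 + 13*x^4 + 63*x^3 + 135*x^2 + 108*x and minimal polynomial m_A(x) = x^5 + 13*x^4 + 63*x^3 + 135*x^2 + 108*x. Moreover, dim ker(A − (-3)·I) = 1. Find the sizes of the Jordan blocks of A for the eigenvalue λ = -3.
Block sizes for λ = -3: [3]

Step 1 — from the characteristic polynomial, algebraic multiplicity of λ = -3 is 3. From dim ker(A − (-3)·I) = 1, there are exactly 1 Jordan blocks for λ = -3.
Step 2 — from the minimal polynomial, the factor (x + 3)^3 tells us the largest block for λ = -3 has size 3.
Step 3 — with total size 3, 1 blocks, and largest block 3, the block sizes (in nonincreasing order) are [3].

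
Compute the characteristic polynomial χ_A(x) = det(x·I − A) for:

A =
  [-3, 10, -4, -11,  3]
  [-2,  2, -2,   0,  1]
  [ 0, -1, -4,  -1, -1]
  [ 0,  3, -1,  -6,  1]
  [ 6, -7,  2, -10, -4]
x^5 + 15*x^4 + 90*x^3 + 270*x^2 + 405*x + 243

Expanding det(x·I − A) (e.g. by cofactor expansion or by noting that A is similar to its Jordan form J, which has the same characteristic polynomial as A) gives
  χ_A(x) = x^5 + 15*x^4 + 90*x^3 + 270*x^2 + 405*x + 243
which factors as (x + 3)^5. The eigenvalues (with algebraic multiplicities) are λ = -3 with multiplicity 5.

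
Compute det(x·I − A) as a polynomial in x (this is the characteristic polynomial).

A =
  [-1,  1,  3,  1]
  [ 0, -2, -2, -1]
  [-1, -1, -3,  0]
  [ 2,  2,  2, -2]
x^4 + 8*x^3 + 24*x^2 + 32*x + 16

Expanding det(x·I − A) (e.g. by cofactor expansion or by noting that A is similar to its Jordan form J, which has the same characteristic polynomial as A) gives
  χ_A(x) = x^4 + 8*x^3 + 24*x^2 + 32*x + 16
which factors as (x + 2)^4. The eigenvalues (with algebraic multiplicities) are λ = -2 with multiplicity 4.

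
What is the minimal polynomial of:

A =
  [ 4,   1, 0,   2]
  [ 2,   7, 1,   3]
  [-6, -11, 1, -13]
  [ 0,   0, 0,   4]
x^3 - 12*x^2 + 48*x - 64

The characteristic polynomial is χ_A(x) = (x - 4)^4, so the eigenvalues are known. The minimal polynomial is
  m_A(x) = Π_λ (x − λ)^{k_λ}
where k_λ is the size of the *largest* Jordan block for λ (equivalently, the smallest k with (A − λI)^k v = 0 for every generalised eigenvector v of λ).

  λ = 4: largest Jordan block has size 3, contributing (x − 4)^3

So m_A(x) = (x - 4)^3 = x^3 - 12*x^2 + 48*x - 64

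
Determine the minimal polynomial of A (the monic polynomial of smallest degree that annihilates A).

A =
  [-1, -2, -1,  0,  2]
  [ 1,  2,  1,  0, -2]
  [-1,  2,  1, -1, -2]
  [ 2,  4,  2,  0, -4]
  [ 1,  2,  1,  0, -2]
x^3

The characteristic polynomial is χ_A(x) = x^5, so the eigenvalues are known. The minimal polynomial is
  m_A(x) = Π_λ (x − λ)^{k_λ}
where k_λ is the size of the *largest* Jordan block for λ (equivalently, the smallest k with (A − λI)^k v = 0 for every generalised eigenvector v of λ).

  λ = 0: largest Jordan block has size 3, contributing (x − 0)^3

So m_A(x) = x^3 = x^3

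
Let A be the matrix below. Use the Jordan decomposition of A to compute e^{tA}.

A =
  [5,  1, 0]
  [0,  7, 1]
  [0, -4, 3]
e^{tA} =
  [exp(5*t), t^2*exp(5*t) + t*exp(5*t), t^2*exp(5*t)/2]
  [0, 2*t*exp(5*t) + exp(5*t), t*exp(5*t)]
  [0, -4*t*exp(5*t), -2*t*exp(5*t) + exp(5*t)]

Strategy: write A = P · J · P⁻¹ where J is a Jordan canonical form, so e^{tA} = P · e^{tJ} · P⁻¹, and e^{tJ} can be computed block-by-block.

A has Jordan form
J =
  [5, 1, 0]
  [0, 5, 1]
  [0, 0, 5]
(up to reordering of blocks).

Per-block formulas:
  For a 3×3 Jordan block J_3(5): exp(t · J_3(5)) = e^(5t)·(I + t·N + (t^2/2)·N^2), where N is the 3×3 nilpotent shift.

After assembling e^{tJ} and conjugating by P, we get:

e^{tA} =
  [exp(5*t), t^2*exp(5*t) + t*exp(5*t), t^2*exp(5*t)/2]
  [0, 2*t*exp(5*t) + exp(5*t), t*exp(5*t)]
  [0, -4*t*exp(5*t), -2*t*exp(5*t) + exp(5*t)]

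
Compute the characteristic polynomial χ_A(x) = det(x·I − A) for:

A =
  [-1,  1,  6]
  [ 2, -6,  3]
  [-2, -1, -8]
x^3 + 15*x^2 + 75*x + 125

Expanding det(x·I − A) (e.g. by cofactor expansion or by noting that A is similar to its Jordan form J, which has the same characteristic polynomial as A) gives
  χ_A(x) = x^3 + 15*x^2 + 75*x + 125
which factors as (x + 5)^3. The eigenvalues (with algebraic multiplicities) are λ = -5 with multiplicity 3.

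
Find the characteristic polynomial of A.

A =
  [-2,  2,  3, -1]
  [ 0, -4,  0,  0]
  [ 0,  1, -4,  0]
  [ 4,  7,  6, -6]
x^4 + 16*x^3 + 96*x^2 + 256*x + 256

Expanding det(x·I − A) (e.g. by cofactor expansion or by noting that A is similar to its Jordan form J, which has the same characteristic polynomial as A) gives
  χ_A(x) = x^4 + 16*x^3 + 96*x^2 + 256*x + 256
which factors as (x + 4)^4. The eigenvalues (with algebraic multiplicities) are λ = -4 with multiplicity 4.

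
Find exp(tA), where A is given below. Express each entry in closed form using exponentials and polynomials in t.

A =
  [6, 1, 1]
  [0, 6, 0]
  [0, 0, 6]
e^{tA} =
  [exp(6*t), t*exp(6*t), t*exp(6*t)]
  [0, exp(6*t), 0]
  [0, 0, exp(6*t)]

Strategy: write A = P · J · P⁻¹ where J is a Jordan canonical form, so e^{tA} = P · e^{tJ} · P⁻¹, and e^{tJ} can be computed block-by-block.

A has Jordan form
J =
  [6, 1, 0]
  [0, 6, 0]
  [0, 0, 6]
(up to reordering of blocks).

Per-block formulas:
  For a 2×2 Jordan block J_2(6): exp(t · J_2(6)) = e^(6t)·(I + t·N), where N is the 2×2 nilpotent shift.
  For a 1×1 block at λ = 6: exp(t · [6]) = [e^(6t)].

After assembling e^{tJ} and conjugating by P, we get:

e^{tA} =
  [exp(6*t), t*exp(6*t), t*exp(6*t)]
  [0, exp(6*t), 0]
  [0, 0, exp(6*t)]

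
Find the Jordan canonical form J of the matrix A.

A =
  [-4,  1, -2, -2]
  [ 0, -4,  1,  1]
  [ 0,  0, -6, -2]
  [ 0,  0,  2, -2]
J_3(-4) ⊕ J_1(-4)

The characteristic polynomial is
  det(x·I − A) = x^4 + 16*x^3 + 96*x^2 + 256*x + 256 = (x + 4)^4

Eigenvalues and multiplicities (the geometric multiplicity of λ is n − rank(A − λI), which equals the number of Jordan blocks for λ):
  λ = -4: algebraic multiplicity = 4, geometric multiplicity = 2

Determining the block sizes for each eigenvalue:
  λ = -4: with am = 4 and gm = 2, the partition is not yet determined (e.g. several partitions of 4 into 2 parts exist). Let N = A − (-4)·I. Computing rank(N^1) = 2, rank(N^2) = 1, rank(N^3) = 0; the number of blocks of size ≥ j is rank(N^{j−1}) − rank(N^j), giving [2, 1, 1]. So we have 1 block(s) of size 3, 1 block(s) of size 1 → block sizes [3, 1]

Assembling the blocks gives a Jordan form
J =
  [-4,  1,  0,  0]
  [ 0, -4,  1,  0]
  [ 0,  0, -4,  0]
  [ 0,  0,  0, -4]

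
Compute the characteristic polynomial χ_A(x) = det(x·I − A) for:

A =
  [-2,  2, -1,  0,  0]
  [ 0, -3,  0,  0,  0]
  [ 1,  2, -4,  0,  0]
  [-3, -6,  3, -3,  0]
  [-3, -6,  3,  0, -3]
x^5 + 15*x^4 + 90*x^3 + 270*x^2 + 405*x + 243

Expanding det(x·I − A) (e.g. by cofactor expansion or by noting that A is similar to its Jordan form J, which has the same characteristic polynomial as A) gives
  χ_A(x) = x^5 + 15*x^4 + 90*x^3 + 270*x^2 + 405*x + 243
which factors as (x + 3)^5. The eigenvalues (with algebraic multiplicities) are λ = -3 with multiplicity 5.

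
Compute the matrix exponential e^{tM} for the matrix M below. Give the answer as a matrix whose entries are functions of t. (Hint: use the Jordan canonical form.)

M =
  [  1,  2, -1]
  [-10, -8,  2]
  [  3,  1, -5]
e^{tM} =
  [t^2*exp(-4*t) + 5*t*exp(-4*t) + exp(-4*t), t^2*exp(-4*t)/2 + 2*t*exp(-4*t), -t*exp(-4*t)]
  [-2*t^2*exp(-4*t) - 10*t*exp(-4*t), -t^2*exp(-4*t) - 4*t*exp(-4*t) + exp(-4*t), 2*t*exp(-4*t)]
  [t^2*exp(-4*t) + 3*t*exp(-4*t), t^2*exp(-4*t)/2 + t*exp(-4*t), -t*exp(-4*t) + exp(-4*t)]

Strategy: write M = P · J · P⁻¹ where J is a Jordan canonical form, so e^{tM} = P · e^{tJ} · P⁻¹, and e^{tJ} can be computed block-by-block.

M has Jordan form
J =
  [-4,  1,  0]
  [ 0, -4,  1]
  [ 0,  0, -4]
(up to reordering of blocks).

Per-block formulas:
  For a 3×3 Jordan block J_3(-4): exp(t · J_3(-4)) = e^(-4t)·(I + t·N + (t^2/2)·N^2), where N is the 3×3 nilpotent shift.

After assembling e^{tJ} and conjugating by P, we get:

e^{tM} =
  [t^2*exp(-4*t) + 5*t*exp(-4*t) + exp(-4*t), t^2*exp(-4*t)/2 + 2*t*exp(-4*t), -t*exp(-4*t)]
  [-2*t^2*exp(-4*t) - 10*t*exp(-4*t), -t^2*exp(-4*t) - 4*t*exp(-4*t) + exp(-4*t), 2*t*exp(-4*t)]
  [t^2*exp(-4*t) + 3*t*exp(-4*t), t^2*exp(-4*t)/2 + t*exp(-4*t), -t*exp(-4*t) + exp(-4*t)]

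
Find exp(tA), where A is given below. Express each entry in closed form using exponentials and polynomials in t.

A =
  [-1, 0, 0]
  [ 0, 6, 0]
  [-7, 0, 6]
e^{tA} =
  [exp(-t), 0, 0]
  [0, exp(6*t), 0]
  [-exp(6*t) + exp(-t), 0, exp(6*t)]

Strategy: write A = P · J · P⁻¹ where J is a Jordan canonical form, so e^{tA} = P · e^{tJ} · P⁻¹, and e^{tJ} can be computed block-by-block.

A has Jordan form
J =
  [-1, 0, 0]
  [ 0, 6, 0]
  [ 0, 0, 6]
(up to reordering of blocks).

Per-block formulas:
  For a 1×1 block at λ = 6: exp(t · [6]) = [e^(6t)].
  For a 1×1 block at λ = -1: exp(t · [-1]) = [e^(-1t)].

After assembling e^{tJ} and conjugating by P, we get:

e^{tA} =
  [exp(-t), 0, 0]
  [0, exp(6*t), 0]
  [-exp(6*t) + exp(-t), 0, exp(6*t)]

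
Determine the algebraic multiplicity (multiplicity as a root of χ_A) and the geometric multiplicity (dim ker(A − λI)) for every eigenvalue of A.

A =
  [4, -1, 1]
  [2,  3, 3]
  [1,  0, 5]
λ = 4: alg = 3, geom = 1

Step 1 — factor the characteristic polynomial to read off the algebraic multiplicities:
  χ_A(x) = (x - 4)^3

Step 2 — compute geometric multiplicities via the rank-nullity identity g(λ) = n − rank(A − λI):
  rank(A − (4)·I) = 2, so dim ker(A − (4)·I) = n − 2 = 1

Summary:
  λ = 4: algebraic multiplicity = 3, geometric multiplicity = 1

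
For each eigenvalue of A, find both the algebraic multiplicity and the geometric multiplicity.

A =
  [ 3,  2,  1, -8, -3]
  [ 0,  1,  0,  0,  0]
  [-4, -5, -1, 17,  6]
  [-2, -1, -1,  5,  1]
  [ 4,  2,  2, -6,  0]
λ = 1: alg = 2, geom = 1; λ = 2: alg = 3, geom = 1

Step 1 — factor the characteristic polynomial to read off the algebraic multiplicities:
  χ_A(x) = (x - 2)^3*(x - 1)^2

Step 2 — compute geometric multiplicities via the rank-nullity identity g(λ) = n − rank(A − λI):
  rank(A − (1)·I) = 4, so dim ker(A − (1)·I) = n − 4 = 1
  rank(A − (2)·I) = 4, so dim ker(A − (2)·I) = n − 4 = 1

Summary:
  λ = 1: algebraic multiplicity = 2, geometric multiplicity = 1
  λ = 2: algebraic multiplicity = 3, geometric multiplicity = 1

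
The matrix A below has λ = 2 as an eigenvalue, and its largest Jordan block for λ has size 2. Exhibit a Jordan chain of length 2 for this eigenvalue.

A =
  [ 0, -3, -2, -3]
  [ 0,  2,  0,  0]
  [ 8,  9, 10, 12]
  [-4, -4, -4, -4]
A Jordan chain for λ = 2 of length 2:
v_1 = (-2, 0, 8, -4)ᵀ
v_2 = (1, 0, 0, 0)ᵀ

Let N = A − (2)·I. We want v_2 with N^2 v_2 = 0 but N^1 v_2 ≠ 0; then v_{j-1} := N · v_j for j = 2, …, 2.

Pick v_2 = (1, 0, 0, 0)ᵀ.
Then v_1 = N · v_2 = (-2, 0, 8, -4)ᵀ.

Sanity check: (A − (2)·I) v_1 = (0, 0, 0, 0)ᵀ = 0. ✓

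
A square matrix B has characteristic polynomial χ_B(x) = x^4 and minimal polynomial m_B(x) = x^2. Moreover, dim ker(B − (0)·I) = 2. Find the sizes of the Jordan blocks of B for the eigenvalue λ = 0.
Block sizes for λ = 0: [2, 2]

Step 1 — from the characteristic polynomial, algebraic multiplicity of λ = 0 is 4. From dim ker(B − (0)·I) = 2, there are exactly 2 Jordan blocks for λ = 0.
Step 2 — from the minimal polynomial, the factor (x − 0)^2 tells us the largest block for λ = 0 has size 2.
Step 3 — with total size 4, 2 blocks, and largest block 2, the block sizes (in nonincreasing order) are [2, 2].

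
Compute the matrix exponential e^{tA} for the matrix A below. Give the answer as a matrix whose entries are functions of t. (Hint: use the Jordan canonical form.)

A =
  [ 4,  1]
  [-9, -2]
e^{tA} =
  [3*t*exp(t) + exp(t), t*exp(t)]
  [-9*t*exp(t), -3*t*exp(t) + exp(t)]

Strategy: write A = P · J · P⁻¹ where J is a Jordan canonical form, so e^{tA} = P · e^{tJ} · P⁻¹, and e^{tJ} can be computed block-by-block.

A has Jordan form
J =
  [1, 1]
  [0, 1]
(up to reordering of blocks).

Per-block formulas:
  For a 2×2 Jordan block J_2(1): exp(t · J_2(1)) = e^(1t)·(I + t·N), where N is the 2×2 nilpotent shift.

After assembling e^{tJ} and conjugating by P, we get:

e^{tA} =
  [3*t*exp(t) + exp(t), t*exp(t)]
  [-9*t*exp(t), -3*t*exp(t) + exp(t)]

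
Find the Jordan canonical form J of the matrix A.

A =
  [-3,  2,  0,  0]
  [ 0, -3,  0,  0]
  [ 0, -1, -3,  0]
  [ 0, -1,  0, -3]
J_2(-3) ⊕ J_1(-3) ⊕ J_1(-3)

The characteristic polynomial is
  det(x·I − A) = x^4 + 12*x^3 + 54*x^2 + 108*x + 81 = (x + 3)^4

Eigenvalues and multiplicities (the geometric multiplicity of λ is n − rank(A − λI), which equals the number of Jordan blocks for λ):
  λ = -3: algebraic multiplicity = 4, geometric multiplicity = 3

Determining the block sizes for each eigenvalue:
  λ = -3: 3 blocks summing to 4 forces exactly one block of size 2 and the rest size 1 → block sizes [2, 1, 1]

Assembling the blocks gives a Jordan form
J =
  [-3,  1,  0,  0]
  [ 0, -3,  0,  0]
  [ 0,  0, -3,  0]
  [ 0,  0,  0, -3]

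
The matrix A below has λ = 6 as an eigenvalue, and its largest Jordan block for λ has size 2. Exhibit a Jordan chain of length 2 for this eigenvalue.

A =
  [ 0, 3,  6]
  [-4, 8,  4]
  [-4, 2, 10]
A Jordan chain for λ = 6 of length 2:
v_1 = (-6, -4, -4)ᵀ
v_2 = (1, 0, 0)ᵀ

Let N = A − (6)·I. We want v_2 with N^2 v_2 = 0 but N^1 v_2 ≠ 0; then v_{j-1} := N · v_j for j = 2, …, 2.

Pick v_2 = (1, 0, 0)ᵀ.
Then v_1 = N · v_2 = (-6, -4, -4)ᵀ.

Sanity check: (A − (6)·I) v_1 = (0, 0, 0)ᵀ = 0. ✓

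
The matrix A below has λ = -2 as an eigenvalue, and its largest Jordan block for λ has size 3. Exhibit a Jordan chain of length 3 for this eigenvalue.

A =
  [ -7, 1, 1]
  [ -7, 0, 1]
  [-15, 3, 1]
A Jordan chain for λ = -2 of length 3:
v_1 = (3, 6, 9)ᵀ
v_2 = (-5, -7, -15)ᵀ
v_3 = (1, 0, 0)ᵀ

Let N = A − (-2)·I. We want v_3 with N^3 v_3 = 0 but N^2 v_3 ≠ 0; then v_{j-1} := N · v_j for j = 3, …, 2.

Pick v_3 = (1, 0, 0)ᵀ.
Then v_2 = N · v_3 = (-5, -7, -15)ᵀ.
Then v_1 = N · v_2 = (3, 6, 9)ᵀ.

Sanity check: (A − (-2)·I) v_1 = (0, 0, 0)ᵀ = 0. ✓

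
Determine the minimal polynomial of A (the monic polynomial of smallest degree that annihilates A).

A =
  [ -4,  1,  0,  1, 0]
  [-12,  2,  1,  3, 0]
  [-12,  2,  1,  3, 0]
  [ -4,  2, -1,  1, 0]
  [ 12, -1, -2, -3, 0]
x^2

The characteristic polynomial is χ_A(x) = x^5, so the eigenvalues are known. The minimal polynomial is
  m_A(x) = Π_λ (x − λ)^{k_λ}
where k_λ is the size of the *largest* Jordan block for λ (equivalently, the smallest k with (A − λI)^k v = 0 for every generalised eigenvector v of λ).

  λ = 0: largest Jordan block has size 2, contributing (x − 0)^2

So m_A(x) = x^2 = x^2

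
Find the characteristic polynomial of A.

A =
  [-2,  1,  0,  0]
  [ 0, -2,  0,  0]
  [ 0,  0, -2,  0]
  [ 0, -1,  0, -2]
x^4 + 8*x^3 + 24*x^2 + 32*x + 16

Expanding det(x·I − A) (e.g. by cofactor expansion or by noting that A is similar to its Jordan form J, which has the same characteristic polynomial as A) gives
  χ_A(x) = x^4 + 8*x^3 + 24*x^2 + 32*x + 16
which factors as (x + 2)^4. The eigenvalues (with algebraic multiplicities) are λ = -2 with multiplicity 4.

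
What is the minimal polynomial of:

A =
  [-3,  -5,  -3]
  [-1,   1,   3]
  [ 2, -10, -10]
x^2 + 8*x + 16

The characteristic polynomial is χ_A(x) = (x + 4)^3, so the eigenvalues are known. The minimal polynomial is
  m_A(x) = Π_λ (x − λ)^{k_λ}
where k_λ is the size of the *largest* Jordan block for λ (equivalently, the smallest k with (A − λI)^k v = 0 for every generalised eigenvector v of λ).

  λ = -4: largest Jordan block has size 2, contributing (x + 4)^2

So m_A(x) = (x + 4)^2 = x^2 + 8*x + 16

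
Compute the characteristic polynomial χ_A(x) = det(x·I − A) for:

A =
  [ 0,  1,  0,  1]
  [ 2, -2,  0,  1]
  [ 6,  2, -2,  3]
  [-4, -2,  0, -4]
x^4 + 8*x^3 + 24*x^2 + 32*x + 16

Expanding det(x·I − A) (e.g. by cofactor expansion or by noting that A is similar to its Jordan form J, which has the same characteristic polynomial as A) gives
  χ_A(x) = x^4 + 8*x^3 + 24*x^2 + 32*x + 16
which factors as (x + 2)^4. The eigenvalues (with algebraic multiplicities) are λ = -2 with multiplicity 4.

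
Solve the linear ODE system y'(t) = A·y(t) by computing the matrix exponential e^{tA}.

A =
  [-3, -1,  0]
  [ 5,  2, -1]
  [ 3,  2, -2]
e^{tA} =
  [-t^2*exp(-t)/2 - 2*t*exp(-t) + exp(-t), -t^2*exp(-t)/2 - t*exp(-t), t^2*exp(-t)/2]
  [t^2*exp(-t) + 5*t*exp(-t), t^2*exp(-t) + 3*t*exp(-t) + exp(-t), -t^2*exp(-t) - t*exp(-t)]
  [t^2*exp(-t)/2 + 3*t*exp(-t), t^2*exp(-t)/2 + 2*t*exp(-t), -t^2*exp(-t)/2 - t*exp(-t) + exp(-t)]

Strategy: write A = P · J · P⁻¹ where J is a Jordan canonical form, so e^{tA} = P · e^{tJ} · P⁻¹, and e^{tJ} can be computed block-by-block.

A has Jordan form
J =
  [-1,  1,  0]
  [ 0, -1,  1]
  [ 0,  0, -1]
(up to reordering of blocks).

Per-block formulas:
  For a 3×3 Jordan block J_3(-1): exp(t · J_3(-1)) = e^(-1t)·(I + t·N + (t^2/2)·N^2), where N is the 3×3 nilpotent shift.

After assembling e^{tJ} and conjugating by P, we get:

e^{tA} =
  [-t^2*exp(-t)/2 - 2*t*exp(-t) + exp(-t), -t^2*exp(-t)/2 - t*exp(-t), t^2*exp(-t)/2]
  [t^2*exp(-t) + 5*t*exp(-t), t^2*exp(-t) + 3*t*exp(-t) + exp(-t), -t^2*exp(-t) - t*exp(-t)]
  [t^2*exp(-t)/2 + 3*t*exp(-t), t^2*exp(-t)/2 + 2*t*exp(-t), -t^2*exp(-t)/2 - t*exp(-t) + exp(-t)]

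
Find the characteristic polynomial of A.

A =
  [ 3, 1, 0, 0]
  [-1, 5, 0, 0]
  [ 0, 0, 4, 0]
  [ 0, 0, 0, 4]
x^4 - 16*x^3 + 96*x^2 - 256*x + 256

Expanding det(x·I − A) (e.g. by cofactor expansion or by noting that A is similar to its Jordan form J, which has the same characteristic polynomial as A) gives
  χ_A(x) = x^4 - 16*x^3 + 96*x^2 - 256*x + 256
which factors as (x - 4)^4. The eigenvalues (with algebraic multiplicities) are λ = 4 with multiplicity 4.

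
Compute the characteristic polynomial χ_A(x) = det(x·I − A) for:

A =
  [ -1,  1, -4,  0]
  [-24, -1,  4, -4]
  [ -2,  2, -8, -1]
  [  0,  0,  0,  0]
x^4 + 10*x^3 + 25*x^2

Expanding det(x·I − A) (e.g. by cofactor expansion or by noting that A is similar to its Jordan form J, which has the same characteristic polynomial as A) gives
  χ_A(x) = x^4 + 10*x^3 + 25*x^2
which factors as x^2*(x + 5)^2. The eigenvalues (with algebraic multiplicities) are λ = -5 with multiplicity 2, λ = 0 with multiplicity 2.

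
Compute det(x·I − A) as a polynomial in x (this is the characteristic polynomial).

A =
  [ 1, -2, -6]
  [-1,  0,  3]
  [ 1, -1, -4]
x^3 + 3*x^2 + 3*x + 1

Expanding det(x·I − A) (e.g. by cofactor expansion or by noting that A is similar to its Jordan form J, which has the same characteristic polynomial as A) gives
  χ_A(x) = x^3 + 3*x^2 + 3*x + 1
which factors as (x + 1)^3. The eigenvalues (with algebraic multiplicities) are λ = -1 with multiplicity 3.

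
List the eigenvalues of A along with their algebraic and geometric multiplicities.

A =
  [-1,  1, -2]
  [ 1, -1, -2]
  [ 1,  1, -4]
λ = -2: alg = 3, geom = 2

Step 1 — factor the characteristic polynomial to read off the algebraic multiplicities:
  χ_A(x) = (x + 2)^3

Step 2 — compute geometric multiplicities via the rank-nullity identity g(λ) = n − rank(A − λI):
  rank(A − (-2)·I) = 1, so dim ker(A − (-2)·I) = n − 1 = 2

Summary:
  λ = -2: algebraic multiplicity = 3, geometric multiplicity = 2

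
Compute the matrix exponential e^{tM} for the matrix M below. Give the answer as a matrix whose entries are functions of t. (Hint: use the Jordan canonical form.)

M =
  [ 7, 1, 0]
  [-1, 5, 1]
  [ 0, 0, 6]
e^{tM} =
  [t*exp(6*t) + exp(6*t), t*exp(6*t), t^2*exp(6*t)/2]
  [-t*exp(6*t), -t*exp(6*t) + exp(6*t), -t^2*exp(6*t)/2 + t*exp(6*t)]
  [0, 0, exp(6*t)]

Strategy: write M = P · J · P⁻¹ where J is a Jordan canonical form, so e^{tM} = P · e^{tJ} · P⁻¹, and e^{tJ} can be computed block-by-block.

M has Jordan form
J =
  [6, 1, 0]
  [0, 6, 1]
  [0, 0, 6]
(up to reordering of blocks).

Per-block formulas:
  For a 3×3 Jordan block J_3(6): exp(t · J_3(6)) = e^(6t)·(I + t·N + (t^2/2)·N^2), where N is the 3×3 nilpotent shift.

After assembling e^{tJ} and conjugating by P, we get:

e^{tM} =
  [t*exp(6*t) + exp(6*t), t*exp(6*t), t^2*exp(6*t)/2]
  [-t*exp(6*t), -t*exp(6*t) + exp(6*t), -t^2*exp(6*t)/2 + t*exp(6*t)]
  [0, 0, exp(6*t)]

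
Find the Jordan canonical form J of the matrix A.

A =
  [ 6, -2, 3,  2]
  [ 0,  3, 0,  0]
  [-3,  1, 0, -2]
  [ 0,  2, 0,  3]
J_3(3) ⊕ J_1(3)

The characteristic polynomial is
  det(x·I − A) = x^4 - 12*x^3 + 54*x^2 - 108*x + 81 = (x - 3)^4

Eigenvalues and multiplicities (the geometric multiplicity of λ is n − rank(A − λI), which equals the number of Jordan blocks for λ):
  λ = 3: algebraic multiplicity = 4, geometric multiplicity = 2

Determining the block sizes for each eigenvalue:
  λ = 3: with am = 4 and gm = 2, the partition is not yet determined (e.g. several partitions of 4 into 2 parts exist). Let N = A − (3)·I. Computing rank(N^1) = 2, rank(N^2) = 1, rank(N^3) = 0; the number of blocks of size ≥ j is rank(N^{j−1}) − rank(N^j), giving [2, 1, 1]. So we have 1 block(s) of size 3, 1 block(s) of size 1 → block sizes [3, 1]

Assembling the blocks gives a Jordan form
J =
  [3, 1, 0, 0]
  [0, 3, 1, 0]
  [0, 0, 3, 0]
  [0, 0, 0, 3]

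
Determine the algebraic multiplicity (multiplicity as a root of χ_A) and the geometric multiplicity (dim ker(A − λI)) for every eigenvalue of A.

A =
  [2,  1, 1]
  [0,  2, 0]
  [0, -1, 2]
λ = 2: alg = 3, geom = 1

Step 1 — factor the characteristic polynomial to read off the algebraic multiplicities:
  χ_A(x) = (x - 2)^3

Step 2 — compute geometric multiplicities via the rank-nullity identity g(λ) = n − rank(A − λI):
  rank(A − (2)·I) = 2, so dim ker(A − (2)·I) = n − 2 = 1

Summary:
  λ = 2: algebraic multiplicity = 3, geometric multiplicity = 1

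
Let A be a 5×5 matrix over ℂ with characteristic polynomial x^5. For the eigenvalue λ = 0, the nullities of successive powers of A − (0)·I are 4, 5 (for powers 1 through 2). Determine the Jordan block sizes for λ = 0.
Block sizes for λ = 0: [2, 1, 1, 1]

From the dimensions of kernels of powers, the number of Jordan blocks of size at least j is d_j − d_{j−1} where d_j = dim ker(N^j) (with d_0 = 0). Computing the differences gives [4, 1].
The number of blocks of size exactly k is (#blocks of size ≥ k) − (#blocks of size ≥ k + 1), so the partition is: 3 block(s) of size 1, 1 block(s) of size 2.
In nonincreasing order the block sizes are [2, 1, 1, 1].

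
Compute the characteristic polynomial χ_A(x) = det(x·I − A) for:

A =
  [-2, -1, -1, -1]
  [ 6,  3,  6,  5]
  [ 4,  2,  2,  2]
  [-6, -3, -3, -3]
x^4

Expanding det(x·I − A) (e.g. by cofactor expansion or by noting that A is similar to its Jordan form J, which has the same characteristic polynomial as A) gives
  χ_A(x) = x^4
which factors as x^4. The eigenvalues (with algebraic multiplicities) are λ = 0 with multiplicity 4.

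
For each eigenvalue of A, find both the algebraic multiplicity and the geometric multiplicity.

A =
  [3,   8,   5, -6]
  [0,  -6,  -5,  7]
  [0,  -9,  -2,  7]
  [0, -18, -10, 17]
λ = 3: alg = 4, geom = 2

Step 1 — factor the characteristic polynomial to read off the algebraic multiplicities:
  χ_A(x) = (x - 3)^4

Step 2 — compute geometric multiplicities via the rank-nullity identity g(λ) = n − rank(A − λI):
  rank(A − (3)·I) = 2, so dim ker(A − (3)·I) = n − 2 = 2

Summary:
  λ = 3: algebraic multiplicity = 4, geometric multiplicity = 2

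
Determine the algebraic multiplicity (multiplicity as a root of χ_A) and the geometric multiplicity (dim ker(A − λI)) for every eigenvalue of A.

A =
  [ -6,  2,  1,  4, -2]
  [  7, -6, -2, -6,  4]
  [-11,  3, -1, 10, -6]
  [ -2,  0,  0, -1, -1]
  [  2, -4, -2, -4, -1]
λ = -3: alg = 5, geom = 2

Step 1 — factor the characteristic polynomial to read off the algebraic multiplicities:
  χ_A(x) = (x + 3)^5

Step 2 — compute geometric multiplicities via the rank-nullity identity g(λ) = n − rank(A − λI):
  rank(A − (-3)·I) = 3, so dim ker(A − (-3)·I) = n − 3 = 2

Summary:
  λ = -3: algebraic multiplicity = 5, geometric multiplicity = 2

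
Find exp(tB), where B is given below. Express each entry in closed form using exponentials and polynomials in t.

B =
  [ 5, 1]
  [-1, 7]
e^{tB} =
  [-t*exp(6*t) + exp(6*t), t*exp(6*t)]
  [-t*exp(6*t), t*exp(6*t) + exp(6*t)]

Strategy: write B = P · J · P⁻¹ where J is a Jordan canonical form, so e^{tB} = P · e^{tJ} · P⁻¹, and e^{tJ} can be computed block-by-block.

B has Jordan form
J =
  [6, 1]
  [0, 6]
(up to reordering of blocks).

Per-block formulas:
  For a 2×2 Jordan block J_2(6): exp(t · J_2(6)) = e^(6t)·(I + t·N), where N is the 2×2 nilpotent shift.

After assembling e^{tJ} and conjugating by P, we get:

e^{tB} =
  [-t*exp(6*t) + exp(6*t), t*exp(6*t)]
  [-t*exp(6*t), t*exp(6*t) + exp(6*t)]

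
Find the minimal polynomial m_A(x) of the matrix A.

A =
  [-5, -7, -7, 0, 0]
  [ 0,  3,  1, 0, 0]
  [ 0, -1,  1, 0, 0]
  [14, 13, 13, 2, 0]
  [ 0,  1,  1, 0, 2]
x^3 + x^2 - 16*x + 20

The characteristic polynomial is χ_A(x) = (x - 2)^4*(x + 5), so the eigenvalues are known. The minimal polynomial is
  m_A(x) = Π_λ (x − λ)^{k_λ}
where k_λ is the size of the *largest* Jordan block for λ (equivalently, the smallest k with (A − λI)^k v = 0 for every generalised eigenvector v of λ).

  λ = -5: largest Jordan block has size 1, contributing (x + 5)
  λ = 2: largest Jordan block has size 2, contributing (x − 2)^2

So m_A(x) = (x - 2)^2*(x + 5) = x^3 + x^2 - 16*x + 20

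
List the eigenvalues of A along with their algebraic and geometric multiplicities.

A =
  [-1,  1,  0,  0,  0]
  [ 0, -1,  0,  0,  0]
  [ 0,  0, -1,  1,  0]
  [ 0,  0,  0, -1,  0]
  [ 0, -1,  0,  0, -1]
λ = -1: alg = 5, geom = 3

Step 1 — factor the characteristic polynomial to read off the algebraic multiplicities:
  χ_A(x) = (x + 1)^5

Step 2 — compute geometric multiplicities via the rank-nullity identity g(λ) = n − rank(A − λI):
  rank(A − (-1)·I) = 2, so dim ker(A − (-1)·I) = n − 2 = 3

Summary:
  λ = -1: algebraic multiplicity = 5, geometric multiplicity = 3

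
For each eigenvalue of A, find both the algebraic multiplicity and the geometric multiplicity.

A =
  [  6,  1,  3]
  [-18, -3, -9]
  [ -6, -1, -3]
λ = 0: alg = 3, geom = 2

Step 1 — factor the characteristic polynomial to read off the algebraic multiplicities:
  χ_A(x) = x^3

Step 2 — compute geometric multiplicities via the rank-nullity identity g(λ) = n − rank(A − λI):
  rank(A − (0)·I) = 1, so dim ker(A − (0)·I) = n − 1 = 2

Summary:
  λ = 0: algebraic multiplicity = 3, geometric multiplicity = 2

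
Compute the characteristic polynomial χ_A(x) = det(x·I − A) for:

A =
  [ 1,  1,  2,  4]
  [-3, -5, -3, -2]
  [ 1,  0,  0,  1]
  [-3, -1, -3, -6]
x^4 + 10*x^3 + 33*x^2 + 40*x + 16

Expanding det(x·I − A) (e.g. by cofactor expansion or by noting that A is similar to its Jordan form J, which has the same characteristic polynomial as A) gives
  χ_A(x) = x^4 + 10*x^3 + 33*x^2 + 40*x + 16
which factors as (x + 1)^2*(x + 4)^2. The eigenvalues (with algebraic multiplicities) are λ = -4 with multiplicity 2, λ = -1 with multiplicity 2.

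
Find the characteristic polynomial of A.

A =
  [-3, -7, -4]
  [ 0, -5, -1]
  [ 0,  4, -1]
x^3 + 9*x^2 + 27*x + 27

Expanding det(x·I − A) (e.g. by cofactor expansion or by noting that A is similar to its Jordan form J, which has the same characteristic polynomial as A) gives
  χ_A(x) = x^3 + 9*x^2 + 27*x + 27
which factors as (x + 3)^3. The eigenvalues (with algebraic multiplicities) are λ = -3 with multiplicity 3.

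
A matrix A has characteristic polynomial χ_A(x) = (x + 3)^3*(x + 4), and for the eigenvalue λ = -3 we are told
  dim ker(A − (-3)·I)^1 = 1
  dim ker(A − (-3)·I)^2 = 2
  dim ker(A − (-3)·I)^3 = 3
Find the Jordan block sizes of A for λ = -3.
Block sizes for λ = -3: [3]

From the dimensions of kernels of powers, the number of Jordan blocks of size at least j is d_j − d_{j−1} where d_j = dim ker(N^j) (with d_0 = 0). Computing the differences gives [1, 1, 1].
The number of blocks of size exactly k is (#blocks of size ≥ k) − (#blocks of size ≥ k + 1), so the partition is: 1 block(s) of size 3.
In nonincreasing order the block sizes are [3].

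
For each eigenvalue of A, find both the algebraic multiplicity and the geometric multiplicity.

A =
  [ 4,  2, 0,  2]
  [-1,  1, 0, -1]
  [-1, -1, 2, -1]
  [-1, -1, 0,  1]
λ = 2: alg = 4, geom = 3

Step 1 — factor the characteristic polynomial to read off the algebraic multiplicities:
  χ_A(x) = (x - 2)^4

Step 2 — compute geometric multiplicities via the rank-nullity identity g(λ) = n − rank(A − λI):
  rank(A − (2)·I) = 1, so dim ker(A − (2)·I) = n − 1 = 3

Summary:
  λ = 2: algebraic multiplicity = 4, geometric multiplicity = 3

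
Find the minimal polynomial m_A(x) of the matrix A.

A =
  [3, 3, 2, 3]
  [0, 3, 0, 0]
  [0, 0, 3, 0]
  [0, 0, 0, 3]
x^2 - 6*x + 9

The characteristic polynomial is χ_A(x) = (x - 3)^4, so the eigenvalues are known. The minimal polynomial is
  m_A(x) = Π_λ (x − λ)^{k_λ}
where k_λ is the size of the *largest* Jordan block for λ (equivalently, the smallest k with (A − λI)^k v = 0 for every generalised eigenvector v of λ).

  λ = 3: largest Jordan block has size 2, contributing (x − 3)^2

So m_A(x) = (x - 3)^2 = x^2 - 6*x + 9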